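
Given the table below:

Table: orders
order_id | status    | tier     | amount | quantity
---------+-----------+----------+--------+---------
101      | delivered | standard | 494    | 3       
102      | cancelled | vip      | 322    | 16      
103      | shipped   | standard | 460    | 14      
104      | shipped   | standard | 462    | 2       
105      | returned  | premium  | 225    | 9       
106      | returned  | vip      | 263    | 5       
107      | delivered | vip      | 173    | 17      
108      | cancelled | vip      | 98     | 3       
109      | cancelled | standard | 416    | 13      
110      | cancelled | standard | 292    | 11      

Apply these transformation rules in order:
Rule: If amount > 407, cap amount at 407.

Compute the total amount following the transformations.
3001

Step 1: 4 records have amount > 407
Step 2: These records originally summed to 1832
Step 3: After capping: 4 × 407 = 1628
Step 4: Unaffected records sum: 1373
Step 5: Final sum = 1628 + 1373 = 3001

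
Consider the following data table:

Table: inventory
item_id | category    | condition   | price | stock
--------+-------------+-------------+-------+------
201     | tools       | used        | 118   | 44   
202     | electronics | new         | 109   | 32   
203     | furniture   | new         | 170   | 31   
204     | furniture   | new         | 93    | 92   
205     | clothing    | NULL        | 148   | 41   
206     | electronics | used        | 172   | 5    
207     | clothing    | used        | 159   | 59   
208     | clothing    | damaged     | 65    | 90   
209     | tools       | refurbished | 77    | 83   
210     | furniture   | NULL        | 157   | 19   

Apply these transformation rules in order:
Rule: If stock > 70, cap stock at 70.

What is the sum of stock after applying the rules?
441

Step 1: 3 records have stock > 70
Step 2: These records originally summed to 265
Step 3: After capping: 3 × 70 = 210
Step 4: Unaffected records sum: 231
Step 5: Final sum = 210 + 231 = 441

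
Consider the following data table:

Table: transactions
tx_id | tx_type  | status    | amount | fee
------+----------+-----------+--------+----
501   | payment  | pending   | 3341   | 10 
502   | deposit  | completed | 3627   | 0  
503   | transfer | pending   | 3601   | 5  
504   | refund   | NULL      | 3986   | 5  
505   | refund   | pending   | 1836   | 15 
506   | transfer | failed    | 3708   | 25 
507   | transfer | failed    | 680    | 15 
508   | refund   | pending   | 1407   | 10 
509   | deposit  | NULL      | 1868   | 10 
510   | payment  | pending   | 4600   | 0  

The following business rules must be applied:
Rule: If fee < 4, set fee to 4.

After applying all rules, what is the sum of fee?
103

Step 1: 2 records have fee < 4
Step 2: These records originally summed to 0
Step 3: After setting to minimum: 2 × 4 = 8
Step 4: Unaffected records sum: 95
Step 5: Final sum = 8 + 95 = 103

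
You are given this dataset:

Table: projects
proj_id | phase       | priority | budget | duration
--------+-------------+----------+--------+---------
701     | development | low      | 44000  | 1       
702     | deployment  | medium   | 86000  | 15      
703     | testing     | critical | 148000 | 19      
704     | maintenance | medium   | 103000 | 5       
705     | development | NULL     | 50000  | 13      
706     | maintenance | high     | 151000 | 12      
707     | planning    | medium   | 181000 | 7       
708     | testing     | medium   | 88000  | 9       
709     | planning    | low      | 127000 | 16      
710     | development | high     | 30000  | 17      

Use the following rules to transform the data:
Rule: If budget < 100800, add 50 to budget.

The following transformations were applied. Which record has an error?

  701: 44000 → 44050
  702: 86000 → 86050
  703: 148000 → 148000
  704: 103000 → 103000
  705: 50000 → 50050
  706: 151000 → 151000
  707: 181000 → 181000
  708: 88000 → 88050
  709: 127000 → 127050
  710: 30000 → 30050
Record 709 has an error. The correct transformed value should be 127000, not 127050.

Step 1: Check each record against the rule
Step 2: Record 709 has budget = 127000
Step 3: Since 127000 >= 100800, the bonus should not have been applied
Step 4: Correct value = 127000, but claimed value = 127050
Conclusion: Record 709 has the error.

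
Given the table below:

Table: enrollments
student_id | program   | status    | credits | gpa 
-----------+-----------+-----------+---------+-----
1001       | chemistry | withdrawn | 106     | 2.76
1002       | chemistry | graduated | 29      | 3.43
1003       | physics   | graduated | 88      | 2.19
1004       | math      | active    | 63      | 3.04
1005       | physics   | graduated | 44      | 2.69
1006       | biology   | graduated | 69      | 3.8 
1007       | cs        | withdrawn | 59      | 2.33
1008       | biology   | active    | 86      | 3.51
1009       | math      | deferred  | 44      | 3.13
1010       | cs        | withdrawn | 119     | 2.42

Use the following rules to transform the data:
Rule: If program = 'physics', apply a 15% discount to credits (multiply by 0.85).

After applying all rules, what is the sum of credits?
687.2

Step 1: Records with program = 'physics' have total credits = 132
Step 2: Apply multiplier: 132 × 0.85 = 112.2
Step 3: Other records total: 575
Step 4: Final sum = 112.2 + 575 = 687.2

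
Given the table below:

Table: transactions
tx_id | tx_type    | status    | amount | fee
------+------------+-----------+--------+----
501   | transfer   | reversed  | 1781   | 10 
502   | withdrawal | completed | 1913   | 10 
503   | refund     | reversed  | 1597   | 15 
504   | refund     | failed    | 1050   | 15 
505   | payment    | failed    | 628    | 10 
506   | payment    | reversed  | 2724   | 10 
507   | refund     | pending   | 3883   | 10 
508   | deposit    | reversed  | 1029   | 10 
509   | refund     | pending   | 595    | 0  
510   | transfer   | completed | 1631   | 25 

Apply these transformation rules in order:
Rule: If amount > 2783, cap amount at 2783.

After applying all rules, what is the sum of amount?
15731

Step 1: 1 records have amount > 2783
Step 2: These records originally summed to 3883
Step 3: After capping: 1 × 2783 = 2783
Step 4: Unaffected records sum: 12948
Step 5: Final sum = 2783 + 12948 = 15731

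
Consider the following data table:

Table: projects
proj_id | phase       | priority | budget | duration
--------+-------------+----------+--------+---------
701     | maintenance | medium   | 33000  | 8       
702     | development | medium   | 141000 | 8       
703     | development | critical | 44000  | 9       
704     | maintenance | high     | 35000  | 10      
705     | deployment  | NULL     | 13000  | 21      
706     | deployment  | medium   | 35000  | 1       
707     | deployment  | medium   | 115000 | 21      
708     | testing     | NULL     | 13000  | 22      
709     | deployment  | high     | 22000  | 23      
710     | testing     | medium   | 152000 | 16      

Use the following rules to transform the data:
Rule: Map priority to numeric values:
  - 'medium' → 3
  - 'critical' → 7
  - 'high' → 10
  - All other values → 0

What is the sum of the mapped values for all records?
42

Step 1: Apply mapping to each record
Step 2: Count by status:
  'medium': 5 records × 3 = 15
  'critical': 1 records × 7 = 7
  'high': 2 records × 10 = 20
Step 3: Sum all mapped values = 42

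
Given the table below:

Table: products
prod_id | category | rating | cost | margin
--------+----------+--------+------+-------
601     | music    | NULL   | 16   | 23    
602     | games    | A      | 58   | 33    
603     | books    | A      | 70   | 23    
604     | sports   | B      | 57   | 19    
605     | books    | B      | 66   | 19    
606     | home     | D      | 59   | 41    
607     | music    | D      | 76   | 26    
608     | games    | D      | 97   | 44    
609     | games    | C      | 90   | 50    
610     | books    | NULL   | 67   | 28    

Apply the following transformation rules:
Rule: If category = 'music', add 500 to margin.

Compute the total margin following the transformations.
1306

Step 1: Count records where category = 'music': 2
Step 2: Total bonus added: 2 × 500 = 1000
Step 3: Original sum of margin: 306
Step 4: Final sum = 306 + 1000 = 1306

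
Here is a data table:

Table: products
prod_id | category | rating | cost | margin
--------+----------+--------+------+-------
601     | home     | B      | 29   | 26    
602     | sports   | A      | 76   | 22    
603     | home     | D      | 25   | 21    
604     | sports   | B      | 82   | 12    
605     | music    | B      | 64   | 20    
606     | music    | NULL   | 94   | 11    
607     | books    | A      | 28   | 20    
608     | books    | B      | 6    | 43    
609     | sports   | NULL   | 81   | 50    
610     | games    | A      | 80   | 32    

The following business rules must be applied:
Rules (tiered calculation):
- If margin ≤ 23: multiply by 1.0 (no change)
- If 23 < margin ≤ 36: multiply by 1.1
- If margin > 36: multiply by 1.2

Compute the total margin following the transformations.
281.4

Step 1: Tier 1 (margin ≤ 23): 6 records, sum = 106 × 1.0 = 106.0
Step 2: Tier 2 (23 < margin ≤ 36): 2 records, sum = 58 × 1.1 = 63.8
Step 3: Tier 3 (margin > 36): 2 records, sum = 93 × 1.2 = 111.6
Step 4: Final sum = 106.0 + 63.8 + 111.6 = 281.4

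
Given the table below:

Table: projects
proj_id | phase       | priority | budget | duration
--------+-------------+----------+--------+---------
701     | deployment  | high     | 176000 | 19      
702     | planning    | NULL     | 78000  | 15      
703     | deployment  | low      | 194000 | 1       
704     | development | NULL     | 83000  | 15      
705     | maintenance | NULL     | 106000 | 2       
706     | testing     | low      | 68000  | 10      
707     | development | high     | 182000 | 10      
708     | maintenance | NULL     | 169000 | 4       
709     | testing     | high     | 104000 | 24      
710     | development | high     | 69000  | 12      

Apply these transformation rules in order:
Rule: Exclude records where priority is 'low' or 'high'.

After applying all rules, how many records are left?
4

Step 1: Count records to exclude
  - 2 (low) + 4 (high) = 6 records
Step 2: Total records: 10
Step 3: Remaining = 10 - 6 = 4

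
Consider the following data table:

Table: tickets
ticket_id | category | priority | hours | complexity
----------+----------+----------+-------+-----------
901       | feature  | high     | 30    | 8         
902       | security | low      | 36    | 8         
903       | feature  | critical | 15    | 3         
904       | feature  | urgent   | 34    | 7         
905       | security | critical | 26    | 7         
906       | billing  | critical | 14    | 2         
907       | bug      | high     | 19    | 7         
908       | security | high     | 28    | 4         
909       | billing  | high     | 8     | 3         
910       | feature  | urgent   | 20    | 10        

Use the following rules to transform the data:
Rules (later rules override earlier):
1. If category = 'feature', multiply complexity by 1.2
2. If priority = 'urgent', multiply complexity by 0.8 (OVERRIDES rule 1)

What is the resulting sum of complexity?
57.8

Step 1: Rule 2 takes priority for records with priority = 'urgent'
  - 2 records: 17 × 0.8 = 13.6
Step 2: Rule 1 applies to remaining records with category = 'feature'
  - 2 records: 11 × 1.2 = 13.2
Step 3: Other records unchanged: 31
Step 4: Final sum = 13.6 + 13.2 + 31 = 57.8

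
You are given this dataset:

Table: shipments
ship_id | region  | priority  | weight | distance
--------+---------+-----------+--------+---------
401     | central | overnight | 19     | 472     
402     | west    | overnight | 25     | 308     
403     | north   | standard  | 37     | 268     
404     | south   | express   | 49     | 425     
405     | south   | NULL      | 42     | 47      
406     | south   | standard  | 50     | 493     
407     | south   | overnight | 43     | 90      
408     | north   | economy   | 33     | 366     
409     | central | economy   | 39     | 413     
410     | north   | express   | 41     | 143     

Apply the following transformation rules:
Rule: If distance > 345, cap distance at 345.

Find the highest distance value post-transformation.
345

Step 1: Original maximum distance = 493
Step 2: Apply cap at 345
Step 3: 5 records had distance > 345 and were capped
Step 4: Maximum after transformation = 345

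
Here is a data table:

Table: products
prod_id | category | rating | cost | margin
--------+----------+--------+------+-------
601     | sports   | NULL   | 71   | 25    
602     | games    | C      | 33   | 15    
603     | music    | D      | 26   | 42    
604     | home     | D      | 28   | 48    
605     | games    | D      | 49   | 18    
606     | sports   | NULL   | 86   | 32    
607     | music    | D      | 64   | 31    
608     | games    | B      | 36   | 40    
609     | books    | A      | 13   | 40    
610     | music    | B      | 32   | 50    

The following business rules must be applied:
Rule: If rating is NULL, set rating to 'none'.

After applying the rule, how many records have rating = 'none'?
2

Step 1: Count records where rating IS NULL
Step 2: Found 2 records with NULL rating
Step 3: These records will have rating set to 'none'
Step 4: Records already having rating = 'none': 0
Step 5: Answer: 2 + 0 = 2 records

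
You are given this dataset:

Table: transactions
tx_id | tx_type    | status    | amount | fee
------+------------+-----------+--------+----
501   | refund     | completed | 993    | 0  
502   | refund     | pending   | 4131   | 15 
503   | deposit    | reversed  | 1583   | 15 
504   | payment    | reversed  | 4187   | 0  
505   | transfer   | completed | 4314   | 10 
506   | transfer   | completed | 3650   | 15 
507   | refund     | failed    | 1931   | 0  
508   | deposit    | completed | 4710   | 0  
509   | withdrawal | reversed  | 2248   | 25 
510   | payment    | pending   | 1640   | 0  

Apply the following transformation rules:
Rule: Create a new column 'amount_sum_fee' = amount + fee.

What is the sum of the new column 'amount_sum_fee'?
29467

Step 1: For each record, compute amount + fee
Example calculations:
  993 + 0 = 993
  4131 + 15 = 4146
  1583 + 15 = 1598
  ...
Step 2: Sum all derived values
Step 3: Total = 29467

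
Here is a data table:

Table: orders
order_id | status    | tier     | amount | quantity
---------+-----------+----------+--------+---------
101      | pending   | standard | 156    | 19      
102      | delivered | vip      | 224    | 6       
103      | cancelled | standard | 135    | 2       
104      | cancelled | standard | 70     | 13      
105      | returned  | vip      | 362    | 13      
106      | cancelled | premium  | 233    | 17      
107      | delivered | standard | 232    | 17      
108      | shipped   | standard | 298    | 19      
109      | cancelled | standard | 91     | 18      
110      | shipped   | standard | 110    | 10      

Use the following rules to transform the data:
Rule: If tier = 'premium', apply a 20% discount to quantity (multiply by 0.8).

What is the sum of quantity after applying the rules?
130.6

Step 1: Records with tier = 'premium' have total quantity = 17
Step 2: Apply multiplier: 17 × 0.8 = 13.6
Step 3: Other records total: 117
Step 4: Final sum = 13.6 + 117 = 130.6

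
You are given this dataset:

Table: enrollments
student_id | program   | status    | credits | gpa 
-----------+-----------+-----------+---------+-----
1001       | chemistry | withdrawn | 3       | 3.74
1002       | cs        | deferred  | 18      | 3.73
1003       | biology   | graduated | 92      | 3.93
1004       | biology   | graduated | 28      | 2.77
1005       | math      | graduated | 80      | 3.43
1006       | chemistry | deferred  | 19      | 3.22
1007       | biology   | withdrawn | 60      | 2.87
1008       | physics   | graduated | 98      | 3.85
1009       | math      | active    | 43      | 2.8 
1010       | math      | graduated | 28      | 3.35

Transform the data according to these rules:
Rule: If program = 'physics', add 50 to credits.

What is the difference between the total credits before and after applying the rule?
50

Step 1: Original sum of credits = 469
Step 2: 1 records have program = 'physics'
Step 3: Each affected record changes by 50
Step 4: Total change = 1 × 50 = 50
Step 5: New sum = 469 + 50 = 519
Step 6: Difference = |519 - 469| = 50
        (Sum increased by 50)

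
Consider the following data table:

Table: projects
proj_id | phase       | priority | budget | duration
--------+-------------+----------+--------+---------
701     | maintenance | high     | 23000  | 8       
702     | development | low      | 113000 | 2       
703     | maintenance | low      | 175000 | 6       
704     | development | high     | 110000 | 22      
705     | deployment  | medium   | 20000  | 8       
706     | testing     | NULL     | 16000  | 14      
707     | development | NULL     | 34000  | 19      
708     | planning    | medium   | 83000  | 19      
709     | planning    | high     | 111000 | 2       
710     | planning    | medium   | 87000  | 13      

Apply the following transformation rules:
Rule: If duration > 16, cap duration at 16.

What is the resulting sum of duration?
101

Step 1: 3 records have duration > 16
Step 2: These records originally summed to 60
Step 3: After capping: 3 × 16 = 48
Step 4: Unaffected records sum: 53
Step 5: Final sum = 48 + 53 = 101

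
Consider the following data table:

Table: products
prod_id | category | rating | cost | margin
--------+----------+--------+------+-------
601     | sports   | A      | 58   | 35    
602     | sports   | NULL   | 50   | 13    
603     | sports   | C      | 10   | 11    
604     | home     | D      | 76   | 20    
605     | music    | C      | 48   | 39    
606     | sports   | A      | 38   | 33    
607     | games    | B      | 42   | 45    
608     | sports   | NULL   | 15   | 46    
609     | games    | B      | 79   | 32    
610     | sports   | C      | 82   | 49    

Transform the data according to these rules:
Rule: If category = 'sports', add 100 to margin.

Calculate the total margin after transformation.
923

Step 1: Count records where category = 'sports': 6
Step 2: Total bonus added: 6 × 100 = 600
Step 3: Original sum of margin: 323
Step 4: Final sum = 323 + 600 = 923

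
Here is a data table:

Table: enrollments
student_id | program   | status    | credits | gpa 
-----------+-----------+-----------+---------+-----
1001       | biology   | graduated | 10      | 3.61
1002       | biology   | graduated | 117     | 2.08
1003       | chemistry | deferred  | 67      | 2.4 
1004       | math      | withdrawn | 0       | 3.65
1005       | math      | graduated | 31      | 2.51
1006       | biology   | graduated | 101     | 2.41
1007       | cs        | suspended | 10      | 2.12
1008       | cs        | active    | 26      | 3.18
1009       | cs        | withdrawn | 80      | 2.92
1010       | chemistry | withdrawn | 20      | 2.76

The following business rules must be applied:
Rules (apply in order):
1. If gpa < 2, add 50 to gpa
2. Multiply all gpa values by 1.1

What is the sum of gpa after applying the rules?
30.4

Step 1: Apply Rule 1 - Add 50 to records with gpa < 2
  - 0 records affected: 0 + (0 × 50) = 0
  - Unaffected records: 27.64
  - Sum after Rule 1: 27.64
Step 2: Apply Rule 2 - Multiply all by 1.1
  - 27.64 × 1.1 = 30.4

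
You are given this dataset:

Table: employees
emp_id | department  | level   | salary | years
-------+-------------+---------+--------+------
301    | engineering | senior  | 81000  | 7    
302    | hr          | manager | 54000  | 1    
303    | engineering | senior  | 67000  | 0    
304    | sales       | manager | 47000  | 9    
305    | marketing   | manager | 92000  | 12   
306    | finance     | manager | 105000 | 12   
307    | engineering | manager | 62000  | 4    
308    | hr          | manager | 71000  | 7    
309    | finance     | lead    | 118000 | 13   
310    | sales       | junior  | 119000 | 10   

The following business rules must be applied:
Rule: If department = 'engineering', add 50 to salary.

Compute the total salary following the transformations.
816150

Step 1: Count records where department = 'engineering': 3
Step 2: Total bonus added: 3 × 50 = 150
Step 3: Original sum of salary: 816000
Step 4: Final sum = 816000 + 150 = 816150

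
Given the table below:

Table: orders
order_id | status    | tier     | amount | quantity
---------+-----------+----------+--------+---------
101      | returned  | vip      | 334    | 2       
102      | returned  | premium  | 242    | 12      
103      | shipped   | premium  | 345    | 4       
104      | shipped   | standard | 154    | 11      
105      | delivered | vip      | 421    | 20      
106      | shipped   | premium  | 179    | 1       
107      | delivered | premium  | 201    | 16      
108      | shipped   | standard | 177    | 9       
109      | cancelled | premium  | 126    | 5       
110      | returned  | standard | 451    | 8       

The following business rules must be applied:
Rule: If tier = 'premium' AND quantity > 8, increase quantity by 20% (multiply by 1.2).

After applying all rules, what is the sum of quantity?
93.6

Step 1: Find records where tier = 'premium' AND quantity > 8
Step 2: 2 records match, summing to 28
Step 3: After multiplier: 28 × 1.2 = 33.6
Step 4: Unaffected records sum: 60
Step 5: Final sum = 33.6 + 60 = 93.6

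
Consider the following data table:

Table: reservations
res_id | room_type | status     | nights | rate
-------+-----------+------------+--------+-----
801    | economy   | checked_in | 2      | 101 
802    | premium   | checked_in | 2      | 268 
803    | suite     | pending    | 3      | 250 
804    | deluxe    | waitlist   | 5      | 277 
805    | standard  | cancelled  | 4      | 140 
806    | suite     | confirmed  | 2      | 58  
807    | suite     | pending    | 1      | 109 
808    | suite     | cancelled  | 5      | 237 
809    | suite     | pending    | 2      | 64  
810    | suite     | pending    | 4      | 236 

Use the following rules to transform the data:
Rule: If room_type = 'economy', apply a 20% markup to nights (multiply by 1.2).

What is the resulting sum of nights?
30.4

Step 1: Records with room_type = 'economy' have total nights = 2
Step 2: Apply multiplier: 2 × 1.2 = 2.4
Step 3: Other records total: 28
Step 4: Final sum = 2.4 + 28 = 30.4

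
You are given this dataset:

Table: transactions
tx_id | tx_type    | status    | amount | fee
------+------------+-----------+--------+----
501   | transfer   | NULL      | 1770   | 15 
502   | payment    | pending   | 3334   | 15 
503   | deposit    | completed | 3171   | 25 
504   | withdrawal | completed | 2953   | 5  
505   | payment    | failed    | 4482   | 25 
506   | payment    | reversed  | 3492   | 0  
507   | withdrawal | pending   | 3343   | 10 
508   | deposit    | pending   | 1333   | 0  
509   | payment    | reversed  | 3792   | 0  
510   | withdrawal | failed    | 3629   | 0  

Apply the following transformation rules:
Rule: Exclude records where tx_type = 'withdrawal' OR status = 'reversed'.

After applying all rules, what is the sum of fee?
80

Step 1: Find records where tx_type = 'withdrawal' OR status = 'reversed'
Step 2: 5 records match, summing to 15
Step 3: Original sum: 95
Step 4: Remaining sum = 95 - 15 = 80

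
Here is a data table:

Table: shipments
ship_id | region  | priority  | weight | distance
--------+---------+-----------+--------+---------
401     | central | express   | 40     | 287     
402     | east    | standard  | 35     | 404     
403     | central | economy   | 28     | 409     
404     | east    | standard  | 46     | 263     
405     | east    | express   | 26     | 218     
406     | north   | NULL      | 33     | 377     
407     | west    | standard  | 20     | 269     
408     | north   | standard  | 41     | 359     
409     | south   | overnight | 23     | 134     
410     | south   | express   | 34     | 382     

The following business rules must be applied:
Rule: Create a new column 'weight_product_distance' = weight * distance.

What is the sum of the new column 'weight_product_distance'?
103448

Step 1: For each record, compute weight * distance
Example calculations:
  40 * 287 = 11480
  35 * 404 = 14140
  28 * 409 = 11452
  ...
Step 2: Sum all derived values
Step 3: Total = 103448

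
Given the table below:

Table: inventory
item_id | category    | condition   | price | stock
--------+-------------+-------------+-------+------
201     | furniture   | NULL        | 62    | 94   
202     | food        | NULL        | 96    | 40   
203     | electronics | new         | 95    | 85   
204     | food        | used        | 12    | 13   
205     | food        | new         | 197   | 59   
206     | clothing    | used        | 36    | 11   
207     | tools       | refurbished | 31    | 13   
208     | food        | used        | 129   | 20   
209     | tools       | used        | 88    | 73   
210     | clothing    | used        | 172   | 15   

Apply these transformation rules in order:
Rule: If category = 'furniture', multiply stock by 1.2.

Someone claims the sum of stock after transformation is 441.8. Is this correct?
Yes, the result is correct.

Step 1: Calculate the correct sum after transformation
Step 2: Apply multiplier 1.2 to records where category = 'furniture'
Step 3: Correct result = 441.8
Step 4: Claimed result = 441.8
Step 5: 441.8 = 441.8 ✓
Conclusion: The claimed result is correct.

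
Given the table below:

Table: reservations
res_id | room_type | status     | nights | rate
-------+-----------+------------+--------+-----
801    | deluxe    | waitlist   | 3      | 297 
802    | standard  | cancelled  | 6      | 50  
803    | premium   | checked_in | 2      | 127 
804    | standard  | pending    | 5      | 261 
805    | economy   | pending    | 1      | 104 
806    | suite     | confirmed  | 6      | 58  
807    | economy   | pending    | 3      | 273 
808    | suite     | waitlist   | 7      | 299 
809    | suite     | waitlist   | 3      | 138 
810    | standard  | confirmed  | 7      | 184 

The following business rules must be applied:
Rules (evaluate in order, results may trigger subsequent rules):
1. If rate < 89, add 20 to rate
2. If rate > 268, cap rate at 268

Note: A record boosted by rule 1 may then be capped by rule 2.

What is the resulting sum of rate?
1766

Step 1: Apply rule 1 to records with rate < 89
  - 2 records get bonus of 20
  - Of these, 0 records then exceed 268 and get capped
Step 2: Apply rule 2 to records with rate > 268
  - 3 records (original) are capped
Step 3: Calculate final sum = 1766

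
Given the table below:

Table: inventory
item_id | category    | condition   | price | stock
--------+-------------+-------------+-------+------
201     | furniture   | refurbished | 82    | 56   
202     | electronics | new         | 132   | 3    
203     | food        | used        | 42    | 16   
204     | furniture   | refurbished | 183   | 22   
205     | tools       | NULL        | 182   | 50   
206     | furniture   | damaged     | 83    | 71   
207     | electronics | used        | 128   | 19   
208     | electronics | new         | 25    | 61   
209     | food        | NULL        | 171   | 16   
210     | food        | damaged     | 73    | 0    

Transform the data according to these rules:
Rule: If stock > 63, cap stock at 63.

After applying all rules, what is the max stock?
63

Step 1: Original maximum stock = 71
Step 2: Apply cap at 63
Step 3: 1 records had stock > 63 and were capped
Step 4: Maximum after transformation = 63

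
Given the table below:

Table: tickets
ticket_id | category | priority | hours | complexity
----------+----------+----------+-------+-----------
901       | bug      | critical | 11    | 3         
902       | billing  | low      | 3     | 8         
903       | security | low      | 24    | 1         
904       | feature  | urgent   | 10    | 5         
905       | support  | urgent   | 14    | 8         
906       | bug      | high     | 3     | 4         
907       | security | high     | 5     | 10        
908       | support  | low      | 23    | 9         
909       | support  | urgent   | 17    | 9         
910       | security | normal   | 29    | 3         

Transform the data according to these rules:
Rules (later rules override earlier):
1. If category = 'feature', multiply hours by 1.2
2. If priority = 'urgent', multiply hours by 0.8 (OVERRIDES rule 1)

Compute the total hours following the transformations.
130.8

Step 1: Rule 2 takes priority for records with priority = 'urgent'
  - 3 records: 41 × 0.8 = 32.8
Step 2: Rule 1 applies to remaining records with category = 'feature'
  - 0 records: 0 × 1.2 = 0.0
Step 3: Other records unchanged: 98
Step 4: Final sum = 32.8 + 0.0 + 98 = 130.8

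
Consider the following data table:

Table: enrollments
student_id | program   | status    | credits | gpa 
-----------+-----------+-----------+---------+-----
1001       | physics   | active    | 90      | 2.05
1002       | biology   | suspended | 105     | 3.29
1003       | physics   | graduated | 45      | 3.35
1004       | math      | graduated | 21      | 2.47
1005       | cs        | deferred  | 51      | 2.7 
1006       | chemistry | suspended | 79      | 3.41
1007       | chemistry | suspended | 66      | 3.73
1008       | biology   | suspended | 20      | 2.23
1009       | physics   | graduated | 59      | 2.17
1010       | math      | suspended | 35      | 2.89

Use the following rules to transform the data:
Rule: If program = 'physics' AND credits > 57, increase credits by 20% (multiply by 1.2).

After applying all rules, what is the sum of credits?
600.8

Step 1: Find records where program = 'physics' AND credits > 57
Step 2: 2 records match, summing to 149
Step 3: After multiplier: 149 × 1.2 = 178.8
Step 4: Unaffected records sum: 422
Step 5: Final sum = 178.8 + 422 = 600.8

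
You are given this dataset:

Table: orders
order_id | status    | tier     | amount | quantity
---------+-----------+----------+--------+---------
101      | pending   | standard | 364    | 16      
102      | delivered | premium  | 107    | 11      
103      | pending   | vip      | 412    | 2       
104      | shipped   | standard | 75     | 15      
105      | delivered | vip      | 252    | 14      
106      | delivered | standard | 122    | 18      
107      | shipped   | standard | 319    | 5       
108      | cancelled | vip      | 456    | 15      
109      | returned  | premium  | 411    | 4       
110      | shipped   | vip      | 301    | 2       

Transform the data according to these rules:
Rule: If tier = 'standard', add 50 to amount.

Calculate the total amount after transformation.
3019

Step 1: Count records where tier = 'standard': 4
Step 2: Total bonus added: 4 × 50 = 200
Step 3: Original sum of amount: 2819
Step 4: Final sum = 2819 + 200 = 3019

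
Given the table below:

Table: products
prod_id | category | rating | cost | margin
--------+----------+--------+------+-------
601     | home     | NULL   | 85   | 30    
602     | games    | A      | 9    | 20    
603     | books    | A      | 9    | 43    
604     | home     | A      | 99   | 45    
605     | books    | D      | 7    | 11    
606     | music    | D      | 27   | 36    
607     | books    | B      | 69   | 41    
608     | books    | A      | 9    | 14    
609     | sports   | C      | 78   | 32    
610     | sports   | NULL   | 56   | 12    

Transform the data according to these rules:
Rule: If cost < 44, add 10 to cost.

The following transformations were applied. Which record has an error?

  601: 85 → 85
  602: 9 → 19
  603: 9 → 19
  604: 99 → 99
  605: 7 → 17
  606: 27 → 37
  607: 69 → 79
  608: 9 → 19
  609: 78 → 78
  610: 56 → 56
Record 607 has an error. The correct transformed value should be 69, not 79.

Step 1: Check each record against the rule
Step 2: Record 607 has cost = 69
Step 3: Since 69 >= 44, the bonus should not have been applied
Step 4: Correct value = 69, but claimed value = 79
Conclusion: Record 607 has the error.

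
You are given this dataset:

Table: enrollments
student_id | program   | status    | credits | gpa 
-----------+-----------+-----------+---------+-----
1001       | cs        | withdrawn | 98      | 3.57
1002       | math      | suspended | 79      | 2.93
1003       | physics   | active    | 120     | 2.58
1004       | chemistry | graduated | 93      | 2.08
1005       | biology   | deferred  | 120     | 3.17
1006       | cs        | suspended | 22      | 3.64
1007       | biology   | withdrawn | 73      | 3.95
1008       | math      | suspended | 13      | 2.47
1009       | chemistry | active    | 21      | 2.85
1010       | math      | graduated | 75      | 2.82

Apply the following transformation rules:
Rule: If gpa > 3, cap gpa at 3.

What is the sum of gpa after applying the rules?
27.73

Step 1: 4 records have gpa > 3
Step 2: These records originally summed to 14.33
Step 3: After capping: 4 × 3 = 12
Step 4: Unaffected records sum: 15.73
Step 5: Final sum = 12 + 15.73 = 27.73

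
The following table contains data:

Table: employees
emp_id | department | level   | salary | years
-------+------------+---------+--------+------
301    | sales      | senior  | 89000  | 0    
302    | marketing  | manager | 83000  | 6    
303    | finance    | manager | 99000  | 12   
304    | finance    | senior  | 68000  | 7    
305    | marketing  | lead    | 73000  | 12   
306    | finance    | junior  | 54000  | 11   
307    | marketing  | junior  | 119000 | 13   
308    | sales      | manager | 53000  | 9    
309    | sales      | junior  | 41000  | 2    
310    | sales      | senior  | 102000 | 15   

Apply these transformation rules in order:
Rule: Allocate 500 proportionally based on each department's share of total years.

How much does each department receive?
finance: 172.41, marketing: 178.16, sales: 149.43

Step 1: Calculate total years = 87
Step 2: Calculate each department's proportion:
  finance: 30/87 = 34.48% → 172.41
  marketing: 31/87 = 35.63% → 178.16
  sales: 26/87 = 29.89% → 149.43
Step 3: Verify: sum of allocations ≈ 500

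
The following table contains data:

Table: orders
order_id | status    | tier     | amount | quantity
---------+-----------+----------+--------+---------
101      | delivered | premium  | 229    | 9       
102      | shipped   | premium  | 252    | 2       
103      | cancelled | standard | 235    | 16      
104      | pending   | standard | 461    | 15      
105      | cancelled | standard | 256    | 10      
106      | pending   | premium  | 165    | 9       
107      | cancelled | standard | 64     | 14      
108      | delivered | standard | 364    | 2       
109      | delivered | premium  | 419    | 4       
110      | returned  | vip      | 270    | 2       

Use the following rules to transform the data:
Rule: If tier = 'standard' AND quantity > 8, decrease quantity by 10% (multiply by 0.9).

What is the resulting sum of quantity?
77.5

Step 1: Find records where tier = 'standard' AND quantity > 8
Step 2: 4 records match, summing to 55
Step 3: After multiplier: 55 × 0.9 = 49.5
Step 4: Unaffected records sum: 28
Step 5: Final sum = 49.5 + 28 = 77.5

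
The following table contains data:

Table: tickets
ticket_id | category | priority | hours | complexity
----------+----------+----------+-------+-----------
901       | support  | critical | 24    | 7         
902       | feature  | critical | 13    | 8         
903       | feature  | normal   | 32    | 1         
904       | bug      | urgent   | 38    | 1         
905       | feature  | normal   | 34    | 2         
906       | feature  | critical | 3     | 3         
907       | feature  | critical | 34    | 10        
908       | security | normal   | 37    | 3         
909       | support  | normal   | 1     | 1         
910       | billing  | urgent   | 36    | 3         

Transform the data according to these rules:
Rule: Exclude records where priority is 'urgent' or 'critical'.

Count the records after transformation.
4

Step 1: Count records to exclude
  - 2 (urgent) + 4 (critical) = 6 records
Step 2: Total records: 10
Step 3: Remaining = 10 - 6 = 4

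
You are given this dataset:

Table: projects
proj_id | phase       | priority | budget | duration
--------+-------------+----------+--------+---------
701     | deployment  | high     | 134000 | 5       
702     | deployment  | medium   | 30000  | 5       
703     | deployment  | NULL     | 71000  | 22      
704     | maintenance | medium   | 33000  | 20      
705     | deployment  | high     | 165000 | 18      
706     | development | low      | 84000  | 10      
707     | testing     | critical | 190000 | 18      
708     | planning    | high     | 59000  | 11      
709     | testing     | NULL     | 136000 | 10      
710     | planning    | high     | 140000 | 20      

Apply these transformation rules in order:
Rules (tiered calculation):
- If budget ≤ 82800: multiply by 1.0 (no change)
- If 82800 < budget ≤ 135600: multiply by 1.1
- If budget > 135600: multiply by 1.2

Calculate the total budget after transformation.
1190000.0

Step 1: Tier 1 (budget ≤ 82800): 4 records, sum = 193000 × 1.0 = 193000.0
Step 2: Tier 2 (82800 < budget ≤ 135600): 2 records, sum = 218000 × 1.1 = 239800.0
Step 3: Tier 3 (budget > 135600): 4 records, sum = 631000 × 1.2 = 757200.0
Step 4: Final sum = 193000.0 + 239800.0 + 757200.0 = 1190000.0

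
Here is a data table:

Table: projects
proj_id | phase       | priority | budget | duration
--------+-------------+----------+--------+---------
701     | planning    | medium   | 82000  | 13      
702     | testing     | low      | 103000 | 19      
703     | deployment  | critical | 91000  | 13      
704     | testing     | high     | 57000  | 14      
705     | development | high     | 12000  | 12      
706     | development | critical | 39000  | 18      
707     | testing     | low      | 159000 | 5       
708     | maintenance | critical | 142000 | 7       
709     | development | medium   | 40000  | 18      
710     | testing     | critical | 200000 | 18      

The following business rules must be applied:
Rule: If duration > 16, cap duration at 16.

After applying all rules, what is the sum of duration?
128

Step 1: 4 records have duration > 16
Step 2: These records originally summed to 73
Step 3: After capping: 4 × 16 = 64
Step 4: Unaffected records sum: 64
Step 5: Final sum = 64 + 64 = 128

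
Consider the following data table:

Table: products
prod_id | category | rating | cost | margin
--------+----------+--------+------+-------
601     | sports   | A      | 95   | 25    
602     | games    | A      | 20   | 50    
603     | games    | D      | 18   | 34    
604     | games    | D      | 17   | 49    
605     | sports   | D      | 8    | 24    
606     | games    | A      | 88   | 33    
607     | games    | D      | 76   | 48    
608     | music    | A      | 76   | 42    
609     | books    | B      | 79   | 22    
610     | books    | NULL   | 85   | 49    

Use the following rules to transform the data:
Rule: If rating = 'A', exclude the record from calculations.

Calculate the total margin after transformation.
226

Step 1: Identify records where rating = 'A'
Step 2: The excluded records sum to 150
Step 3: Original total margin = 376
Step 4: Remaining total = 376 - 150 = 226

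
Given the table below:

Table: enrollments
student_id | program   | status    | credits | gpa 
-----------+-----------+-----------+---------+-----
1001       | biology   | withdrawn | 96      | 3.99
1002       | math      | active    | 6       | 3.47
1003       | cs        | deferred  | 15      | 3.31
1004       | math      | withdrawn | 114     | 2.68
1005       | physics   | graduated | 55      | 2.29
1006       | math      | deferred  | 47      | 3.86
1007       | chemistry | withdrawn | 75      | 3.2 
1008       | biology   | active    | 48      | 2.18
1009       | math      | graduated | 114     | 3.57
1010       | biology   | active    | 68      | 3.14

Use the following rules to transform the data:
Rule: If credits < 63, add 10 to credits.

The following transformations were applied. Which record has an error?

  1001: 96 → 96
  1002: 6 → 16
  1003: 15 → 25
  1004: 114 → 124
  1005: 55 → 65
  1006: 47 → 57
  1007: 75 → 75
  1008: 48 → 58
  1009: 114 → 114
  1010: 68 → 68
Record 1004 has an error. The correct transformed value should be 114, not 124.

Step 1: Check each record against the rule
Step 2: Record 1004 has credits = 114
Step 3: Since 114 >= 63, the bonus should not have been applied
Step 4: Correct value = 114, but claimed value = 124
Conclusion: Record 1004 has the error.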